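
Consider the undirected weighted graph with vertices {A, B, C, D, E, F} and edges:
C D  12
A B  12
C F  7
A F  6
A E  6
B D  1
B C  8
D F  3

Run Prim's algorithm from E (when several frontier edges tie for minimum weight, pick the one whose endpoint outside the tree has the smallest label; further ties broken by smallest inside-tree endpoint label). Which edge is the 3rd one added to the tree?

Prim, starting at E.
Step 1: cheapest edge leaving the tree is A E (6); add A.
Step 2: cheapest edge leaving the tree is A F (6); add F.
Step 3: cheapest edge leaving the tree is D F (3); add D.
Step 4: cheapest edge leaving the tree is B D (1); add B.
Step 5: cheapest edge leaving the tree is C F (7); add C.
The 3rd edge added is D F.

D-F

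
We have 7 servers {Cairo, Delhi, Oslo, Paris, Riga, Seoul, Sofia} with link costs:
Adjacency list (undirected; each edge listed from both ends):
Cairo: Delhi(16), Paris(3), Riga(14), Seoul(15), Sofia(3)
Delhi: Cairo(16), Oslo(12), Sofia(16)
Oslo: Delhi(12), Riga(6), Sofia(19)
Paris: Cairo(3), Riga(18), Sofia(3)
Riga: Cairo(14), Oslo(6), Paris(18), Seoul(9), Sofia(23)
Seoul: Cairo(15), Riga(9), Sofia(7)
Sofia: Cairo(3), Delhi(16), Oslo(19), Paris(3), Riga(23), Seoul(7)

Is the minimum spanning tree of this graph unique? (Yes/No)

Kruskal's algorithm — process edges by increasing weight (ties by edge label):
Cairo Paris (3): add. Components now {Riga} {Sofia} {Oslo} {Seoul} {Cairo,Paris} {Delhi}
Cairo Sofia (3): add. Components now {Riga} {Cairo,Paris,Sofia} {Oslo} {Seoul} {Delhi}
Paris Sofia (3): skip — Sofia and Paris already connected.
Oslo Riga (6): add. Components now {Oslo,Riga} {Cairo,Paris,Sofia} {Seoul} {Delhi}
Seoul Sofia (7): add. Components now {Oslo,Riga} {Cairo,Paris,Seoul,Sofia} {Delhi}
Riga Seoul (9): add. Components now {Cairo,Oslo,Paris,Riga,Seoul,Sofia} {Delhi}
Delhi Oslo (12): add. Components now {Cairo,Delhi,Oslo,Paris,Riga,Seoul,Sofia}
Non-tree edge Paris Sofia has weight 3, equal to the heaviest edge on its tree cycle — swapping gives another MST of the same weight. Not unique.

No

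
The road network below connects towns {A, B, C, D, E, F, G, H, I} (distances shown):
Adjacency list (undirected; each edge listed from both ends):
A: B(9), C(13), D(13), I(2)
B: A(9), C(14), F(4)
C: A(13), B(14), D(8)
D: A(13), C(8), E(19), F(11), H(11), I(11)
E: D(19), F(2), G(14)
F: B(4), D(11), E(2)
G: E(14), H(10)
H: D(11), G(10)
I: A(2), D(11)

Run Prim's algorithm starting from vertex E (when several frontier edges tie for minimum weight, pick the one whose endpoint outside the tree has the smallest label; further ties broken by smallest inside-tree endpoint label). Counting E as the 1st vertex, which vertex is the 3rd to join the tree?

B

Prim's algorithm from E:
Step 1: frontier [E–F 2, E–G 14, D–E 19] → take E–F (2); add F.
Step 2: frontier [E–G 14, D–E 19, B–F 4, D–F 11] → take B–F (4); add B.
Step 3: frontier [A–B 9, B–C 14, E–G 14, D–E 19, D–F 11] → take A–B (9); add A.
Step 4: frontier [A–I 2, A–C 13, A–D 13, B–C 14, E–G 14, D–E 19, D–F 11] → take A–I (2); add I.
Step 5: frontier [A–C 13, A–D 13, B–C 14, E–G 14, D–E 19, D–F 11, D–I 11] → take D–F (11); add D.
Step 6: frontier [A–C 13, B–C 14, C–D 8, D–H 11, E–G 14] → take C–D (8); add C.
Step 7: frontier [D–H 11, E–G 14] → take D–H (11); add H.
Step 8: frontier [E–G 14, G–H 10] → take G–H (10); add G.
Vertex order: E, F, B, A, I, D, C, H, G. The 3rd vertex is B.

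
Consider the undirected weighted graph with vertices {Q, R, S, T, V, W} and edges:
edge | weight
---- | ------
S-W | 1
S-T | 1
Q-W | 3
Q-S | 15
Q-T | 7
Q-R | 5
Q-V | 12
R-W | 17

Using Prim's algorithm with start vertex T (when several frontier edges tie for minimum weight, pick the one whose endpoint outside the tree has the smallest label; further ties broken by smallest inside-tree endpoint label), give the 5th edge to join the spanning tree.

Prim, starting at T.
Step 1: frontier [S-T 1, Q-T 7] → take S-T (1); add S.
Step 2: frontier [S-W 1, Q-S 15, Q-T 7] → take S-W (1); add W.
Step 3: frontier [Q-S 15, Q-T 7, Q-W 3, R-W 17] → take Q-W (3); add Q.
Step 4: frontier [Q-R 5, Q-V 12, R-W 17] → take Q-R (5); add R.
Step 5: frontier [Q-V 12] → take Q-V (12); add V.
The 5th edge added is Q-V.

Q-V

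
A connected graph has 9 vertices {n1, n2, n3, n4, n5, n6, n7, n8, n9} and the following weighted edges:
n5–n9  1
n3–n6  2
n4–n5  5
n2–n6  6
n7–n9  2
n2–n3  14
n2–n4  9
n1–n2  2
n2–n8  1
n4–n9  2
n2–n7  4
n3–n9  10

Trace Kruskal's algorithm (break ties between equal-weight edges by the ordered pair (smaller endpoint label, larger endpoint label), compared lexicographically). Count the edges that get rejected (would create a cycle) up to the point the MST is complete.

Kruskal's algorithm — process edges by increasing weight (ties by edge label):
n2–n8 (1): add — endpoints in different components.
n5–n9 (1): add — endpoints in different components.
n1–n2 (2): add — endpoints in different components.
n3–n6 (2): add — endpoints in different components.
n4–n9 (2): add — endpoints in different components.
n7–n9 (2): add — endpoints in different components.
n2–n7 (4): add — endpoints in different components.
n4–n5 (5): skip — n5 and n4 already connected.
n2–n6 (6): add — endpoints in different components.
Edges rejected before the tree was complete: 1.

1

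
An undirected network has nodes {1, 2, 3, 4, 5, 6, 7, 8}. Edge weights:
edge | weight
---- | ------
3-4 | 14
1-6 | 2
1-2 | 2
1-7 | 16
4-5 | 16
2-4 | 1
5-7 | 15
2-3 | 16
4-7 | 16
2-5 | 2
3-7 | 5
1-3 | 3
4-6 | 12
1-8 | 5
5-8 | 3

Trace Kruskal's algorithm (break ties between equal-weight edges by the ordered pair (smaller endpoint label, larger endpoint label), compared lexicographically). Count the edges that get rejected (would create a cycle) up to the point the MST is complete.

Sort edges by weight, then run Kruskal:
2-4 (1): add — endpoints in different components.
1-2 (2): add — endpoints in different components.
1-6 (2): add — endpoints in different components.
2-5 (2): add — endpoints in different components.
1-3 (3): add — endpoints in different components.
5-8 (3): add — endpoints in different components.
1-8 (5): skip — 1 and 8 already connected.
3-7 (5): add — endpoints in different components.
Edges rejected before the tree was complete: 1.

1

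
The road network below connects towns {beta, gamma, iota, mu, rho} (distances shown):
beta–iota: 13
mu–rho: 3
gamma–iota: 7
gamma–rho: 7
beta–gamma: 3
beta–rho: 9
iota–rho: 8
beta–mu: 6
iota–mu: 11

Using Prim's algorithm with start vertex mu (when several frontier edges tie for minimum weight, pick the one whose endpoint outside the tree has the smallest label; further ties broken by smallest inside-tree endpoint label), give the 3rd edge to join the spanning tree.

beta-gamma

Prim's algorithm from mu:
Step 1: frontier [mu–rho 3, beta–mu 6, iota–mu 11] → take mu–rho (3); add rho.
Step 2: frontier [beta–mu 6, iota–mu 11, gamma–rho 7, iota–rho 8, beta–rho 9] → take beta–mu (6); add beta.
Step 3: frontier [beta–gamma 3, beta–iota 13, iota–mu 11, gamma–rho 7, iota–rho 8] → take beta–gamma (3); add gamma.
Step 4: frontier [beta–iota 13, gamma–iota 7, iota–mu 11, iota–rho 8] → take gamma–iota (7); add iota.
The 3rd edge added is beta–gamma.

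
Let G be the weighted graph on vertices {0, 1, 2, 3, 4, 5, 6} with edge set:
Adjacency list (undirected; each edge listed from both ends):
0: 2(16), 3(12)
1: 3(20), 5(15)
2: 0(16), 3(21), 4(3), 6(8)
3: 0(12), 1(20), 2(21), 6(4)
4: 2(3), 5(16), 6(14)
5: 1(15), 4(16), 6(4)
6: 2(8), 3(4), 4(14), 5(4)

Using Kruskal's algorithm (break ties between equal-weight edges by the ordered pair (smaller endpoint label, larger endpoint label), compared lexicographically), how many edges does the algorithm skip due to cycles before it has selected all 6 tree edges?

1

Kruskal: consider edges lightest-first.
2-4 (3): add. Components now {0} {1} {2,4} {3} {5} {6}
3-6 (4): add. Components now {0} {1} {2,4} {3,6} {5}
5-6 (4): add. Components now {0} {1} {2,4} {3,5,6}
2-6 (8): add. Components now {0} {1} {2,3,4,5,6}
0-3 (12): add. Components now {0,2,3,4,5,6} {1}
4-6 (14): skip — 4 and 6 already connected.
1-5 (15): add. Components now {0,1,2,3,4,5,6}
Edges rejected before the tree was complete: 1.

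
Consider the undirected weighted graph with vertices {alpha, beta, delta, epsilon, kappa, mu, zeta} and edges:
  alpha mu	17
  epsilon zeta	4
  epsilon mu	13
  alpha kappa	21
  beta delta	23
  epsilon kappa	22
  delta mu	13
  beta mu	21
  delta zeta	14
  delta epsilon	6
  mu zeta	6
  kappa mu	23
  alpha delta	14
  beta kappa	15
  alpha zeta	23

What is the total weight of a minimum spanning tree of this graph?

66

Prim, starting at kappa.
Step 1: cheapest edge leaving the tree is beta kappa (15); add beta.
Step 2: cheapest edge leaving the tree is alpha kappa (21); add alpha.
Step 3: cheapest edge leaving the tree is alpha delta (14); add delta.
Step 4: cheapest edge leaving the tree is delta epsilon (6); add epsilon.
Step 5: cheapest edge leaving the tree is epsilon zeta (4); add zeta.
Step 6: cheapest edge leaving the tree is mu zeta (6); add mu.
MST edges: beta kappa, alpha kappa, alpha delta, delta epsilon, epsilon zeta, mu zeta; total weight 15+21+14+6+4+6 = 66.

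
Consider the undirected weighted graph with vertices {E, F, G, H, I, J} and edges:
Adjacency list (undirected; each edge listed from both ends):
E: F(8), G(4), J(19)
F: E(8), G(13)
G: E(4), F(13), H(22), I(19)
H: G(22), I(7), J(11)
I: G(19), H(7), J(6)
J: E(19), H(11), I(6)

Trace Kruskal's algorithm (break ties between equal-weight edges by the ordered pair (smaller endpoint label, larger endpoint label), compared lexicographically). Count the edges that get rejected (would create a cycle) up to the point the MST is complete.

2

Kruskal's algorithm — process edges by increasing weight (ties by edge label):
E-G (4): add. Components now {E,G} {F} {H} {I} {J}
I-J (6): add. Components now {E,G} {F} {H} {I,J}
H-I (7): add. Components now {E,G} {F} {H,I,J}
E-F (8): add. Components now {E,F,G} {H,I,J}
H-J (11): skip — H and J already connected.
F-G (13): skip — F and G already connected.
E-J (19): add. Components now {E,F,G,H,I,J}
Edges rejected before the tree was complete: 2.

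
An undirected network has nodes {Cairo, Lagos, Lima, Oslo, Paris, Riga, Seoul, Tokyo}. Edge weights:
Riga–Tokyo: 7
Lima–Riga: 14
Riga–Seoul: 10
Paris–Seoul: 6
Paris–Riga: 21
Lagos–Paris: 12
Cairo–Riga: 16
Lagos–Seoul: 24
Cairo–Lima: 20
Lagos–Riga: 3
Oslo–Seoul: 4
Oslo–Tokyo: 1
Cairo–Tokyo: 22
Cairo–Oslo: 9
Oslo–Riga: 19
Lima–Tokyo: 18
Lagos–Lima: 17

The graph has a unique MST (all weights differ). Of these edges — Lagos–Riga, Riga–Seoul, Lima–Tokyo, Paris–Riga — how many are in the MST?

1

Kruskal's algorithm — process edges by increasing weight (ties by edge label):
Oslo–Tokyo (1): add — endpoints in different components.
Lagos–Riga (3): add — endpoints in different components.
Oslo–Seoul (4): add — endpoints in different components.
Paris–Seoul (6): add — endpoints in different components.
Riga–Tokyo (7): add — endpoints in different components.
Cairo–Oslo (9): add — endpoints in different components.
Riga–Seoul (10): skip — Seoul and Riga already connected.
Lagos–Paris (12): skip — Paris and Lagos already connected.
Lima–Riga (14): add — endpoints in different components.
MST edge set: {Oslo–Tokyo, Lagos–Riga, Oslo–Seoul, Paris–Seoul, Riga–Tokyo, Cairo–Oslo, Lima–Riga}.
Of the listed edges, {Lagos–Riga} are in the MST → 1.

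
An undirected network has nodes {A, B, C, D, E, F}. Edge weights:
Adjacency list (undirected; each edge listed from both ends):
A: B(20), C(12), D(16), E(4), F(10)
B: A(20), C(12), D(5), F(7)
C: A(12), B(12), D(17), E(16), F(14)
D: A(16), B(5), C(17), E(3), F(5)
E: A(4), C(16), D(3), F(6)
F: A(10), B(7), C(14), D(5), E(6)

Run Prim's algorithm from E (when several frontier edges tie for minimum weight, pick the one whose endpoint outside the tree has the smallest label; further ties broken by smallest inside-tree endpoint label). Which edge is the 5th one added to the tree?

A-C

Prim's algorithm from E:
Step 1: cheapest edge leaving the tree is D–E (3); add D.
Step 2: cheapest edge leaving the tree is A–E (4); add A.
Step 3: cheapest edge leaving the tree is B–D (5); add B.
Step 4: cheapest edge leaving the tree is D–F (5); add F.
Step 5: cheapest edge leaving the tree is A–C (12); add C.
The 5th edge added is A–C.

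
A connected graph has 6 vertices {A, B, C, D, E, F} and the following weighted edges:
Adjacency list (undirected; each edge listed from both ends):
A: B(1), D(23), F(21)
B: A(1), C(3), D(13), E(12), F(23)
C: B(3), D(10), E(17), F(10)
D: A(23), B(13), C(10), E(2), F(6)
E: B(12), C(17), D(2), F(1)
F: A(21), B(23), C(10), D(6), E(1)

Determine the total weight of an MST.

17

Sort edges by weight, then run Kruskal:
A—B (1): add — endpoints in different components.
E—F (1): add — endpoints in different components.
D—E (2): add — endpoints in different components.
B—C (3): add — endpoints in different components.
D—F (6): skip — D and F already connected.
C—D (10): add — endpoints in different components.
MST edges: A—B, E—F, D—E, B—C, C—D; total weight 1+1+2+3+10 = 17.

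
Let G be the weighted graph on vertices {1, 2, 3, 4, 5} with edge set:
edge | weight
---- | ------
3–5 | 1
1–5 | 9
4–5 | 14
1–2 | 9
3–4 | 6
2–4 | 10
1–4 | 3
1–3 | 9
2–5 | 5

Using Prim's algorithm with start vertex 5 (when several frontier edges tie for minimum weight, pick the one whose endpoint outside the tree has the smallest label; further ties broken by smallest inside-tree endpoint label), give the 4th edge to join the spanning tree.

1-4

Prim's algorithm from 5:
Step 1: cheapest edge leaving the tree is 3–5 (1); add 3.
Step 2: cheapest edge leaving the tree is 2–5 (5); add 2.
Step 3: cheapest edge leaving the tree is 3–4 (6); add 4.
Step 4: cheapest edge leaving the tree is 1–4 (3); add 1.
The 4th edge added is 1–4.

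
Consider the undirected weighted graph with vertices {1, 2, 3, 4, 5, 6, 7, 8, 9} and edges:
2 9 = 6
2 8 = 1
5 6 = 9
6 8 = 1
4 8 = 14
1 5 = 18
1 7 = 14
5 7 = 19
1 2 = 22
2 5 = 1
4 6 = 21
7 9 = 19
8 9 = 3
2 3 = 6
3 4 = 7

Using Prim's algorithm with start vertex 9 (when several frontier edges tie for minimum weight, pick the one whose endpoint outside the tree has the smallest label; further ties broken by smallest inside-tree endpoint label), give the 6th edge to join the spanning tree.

Prim, starting at 9.
Step 1: cheapest edge leaving the tree is 8 9 (3); add 8.
Step 2: cheapest edge leaving the tree is 2 8 (1); add 2.
Step 3: cheapest edge leaving the tree is 2 5 (1); add 5.
Step 4: cheapest edge leaving the tree is 6 8 (1); add 6.
Step 5: cheapest edge leaving the tree is 2 3 (6); add 3.
Step 6: cheapest edge leaving the tree is 3 4 (7); add 4.
Step 7: cheapest edge leaving the tree is 1 5 (18); add 1.
Step 8: cheapest edge leaving the tree is 1 7 (14); add 7.
The 6th edge added is 3 4.

3-4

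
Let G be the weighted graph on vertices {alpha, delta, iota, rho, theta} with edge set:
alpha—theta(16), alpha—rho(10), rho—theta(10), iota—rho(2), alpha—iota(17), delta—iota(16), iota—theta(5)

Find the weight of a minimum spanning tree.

Prim, starting at iota.
Step 1: frontier [iota—rho 2, iota—theta 5, delta—iota 16, alpha—iota 17] → take iota—rho (2); add rho.
Step 2: frontier [iota—theta 5, delta—iota 16, alpha—iota 17, alpha—rho 10, rho—theta 10] → take iota—theta (5); add theta.
Step 3: frontier [delta—iota 16, alpha—iota 17, alpha—rho 10, alpha—theta 16] → take alpha—rho (10); add alpha.
Step 4: frontier [delta—iota 16] → take delta—iota (16); add delta.
MST edges: iota—rho, iota—theta, alpha—rho, delta—iota; total weight 2+5+10+16 = 33.

33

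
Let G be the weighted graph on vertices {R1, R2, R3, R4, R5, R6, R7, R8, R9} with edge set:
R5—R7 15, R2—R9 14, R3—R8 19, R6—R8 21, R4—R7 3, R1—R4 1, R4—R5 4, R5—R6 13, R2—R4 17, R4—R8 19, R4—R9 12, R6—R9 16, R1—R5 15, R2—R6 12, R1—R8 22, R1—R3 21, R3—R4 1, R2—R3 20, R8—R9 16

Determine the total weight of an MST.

Kruskal: consider edges lightest-first.
R1—R4 (1): add — endpoints in different components.
R3—R4 (1): add — endpoints in different components.
R4—R7 (3): add — endpoints in different components.
R4—R5 (4): add — endpoints in different components.
R2—R6 (12): add — endpoints in different components.
R4—R9 (12): add — endpoints in different components.
R5—R6 (13): add — endpoints in different components.
R2—R9 (14): skip — R2 and R9 already connected.
R1—R5 (15): skip — R5 and R1 already connected.
R5—R7 (15): skip — R5 and R7 already connected.
R6—R9 (16): skip — R6 and R9 already connected.
R8—R9 (16): add — endpoints in different components.
MST edges: R1—R4, R3—R4, R4—R7, R4—R5, R2—R6, R4—R9, R5—R6, R8—R9; total weight 1+1+3+4+12+12+13+16 = 62.

62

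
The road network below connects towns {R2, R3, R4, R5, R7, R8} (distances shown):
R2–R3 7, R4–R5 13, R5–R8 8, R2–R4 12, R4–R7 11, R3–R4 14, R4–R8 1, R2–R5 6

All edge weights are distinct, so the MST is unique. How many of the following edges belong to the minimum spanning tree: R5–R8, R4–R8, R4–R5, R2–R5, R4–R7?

Sort edges by weight, then run Kruskal:
R4–R8 (1): add — endpoints in different components.
R2–R5 (6): add — endpoints in different components.
R2–R3 (7): add — endpoints in different components.
R5–R8 (8): add — endpoints in different components.
R4–R7 (11): add — endpoints in different components.
MST edge set: {R4–R8, R2–R5, R2–R3, R5–R8, R4–R7}.
Of the listed edges, {R5–R8, R4–R8, R2–R5, R4–R7} are in the MST → 4.

4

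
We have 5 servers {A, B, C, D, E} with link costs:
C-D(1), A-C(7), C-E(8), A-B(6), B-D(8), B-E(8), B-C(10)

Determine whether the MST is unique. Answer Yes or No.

No

Kruskal: consider edges lightest-first.
C-D (1): add — endpoints in different components.
A-B (6): add — endpoints in different components.
A-C (7): add — endpoints in different components.
B-D (8): skip — B and D already connected.
B-E (8): add — endpoints in different components.
Non-tree edge C-E has weight 8, equal to the heaviest edge on its tree cycle — swapping gives another MST of the same weight. Not unique.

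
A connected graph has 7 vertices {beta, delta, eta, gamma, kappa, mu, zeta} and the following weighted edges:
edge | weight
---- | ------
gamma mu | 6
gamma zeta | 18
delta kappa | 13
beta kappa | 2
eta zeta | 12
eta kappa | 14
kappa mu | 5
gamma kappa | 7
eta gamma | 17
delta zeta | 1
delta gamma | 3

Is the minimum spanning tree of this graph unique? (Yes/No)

Kruskal: consider edges lightest-first.
delta zeta (1): add. Components now {mu} {delta,zeta} {beta} {gamma} {kappa} {eta}
beta kappa (2): add. Components now {mu} {delta,zeta} {beta,kappa} {gamma} {eta}
delta gamma (3): add. Components now {mu} {delta,gamma,zeta} {beta,kappa} {eta}
kappa mu (5): add. Components now {beta,kappa,mu} {delta,gamma,zeta} {eta}
gamma mu (6): add. Components now {beta,delta,gamma,kappa,mu,zeta} {eta}
gamma kappa (7): skip — gamma and kappa already connected.
eta zeta (12): add. Components now {beta,delta,eta,gamma,kappa,mu,zeta}
Every non-tree edge has weight strictly greater than the heaviest edge on the tree path between its endpoints, so the MST is unique.

Yes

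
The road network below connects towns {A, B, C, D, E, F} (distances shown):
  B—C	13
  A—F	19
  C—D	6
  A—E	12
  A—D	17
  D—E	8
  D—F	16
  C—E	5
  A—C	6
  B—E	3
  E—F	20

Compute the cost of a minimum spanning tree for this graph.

36

Sort edges by weight, then run Kruskal:
B—E (3): add. Components now {A} {B,E} {C} {D} {F}
C—E (5): add. Components now {A} {B,C,E} {D} {F}
A—C (6): add. Components now {A,B,C,E} {D} {F}
C—D (6): add. Components now {A,B,C,D,E} {F}
D—E (8): skip — D and E already connected.
A—E (12): skip — A and E already connected.
B—C (13): skip — B and C already connected.
D—F (16): add. Components now {A,B,C,D,E,F}
MST edges: B—E, C—E, A—C, C—D, D—F; total weight 3+5+6+6+16 = 36.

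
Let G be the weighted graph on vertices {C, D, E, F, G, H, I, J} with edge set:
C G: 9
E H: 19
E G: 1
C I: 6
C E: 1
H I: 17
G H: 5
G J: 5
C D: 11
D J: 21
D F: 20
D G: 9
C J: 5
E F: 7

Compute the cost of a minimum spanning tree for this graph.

34

Sort edges by weight, then run Kruskal:
C E (1): add — endpoints in different components.
E G (1): add — endpoints in different components.
C J (5): add — endpoints in different components.
G H (5): add — endpoints in different components.
G J (5): skip — G and J already connected.
C I (6): add — endpoints in different components.
E F (7): add — endpoints in different components.
C G (9): skip — C and G already connected.
D G (9): add — endpoints in different components.
MST edges: C E, E G, C J, G H, C I, E F, D G; total weight 1+1+5+5+6+7+9 = 34.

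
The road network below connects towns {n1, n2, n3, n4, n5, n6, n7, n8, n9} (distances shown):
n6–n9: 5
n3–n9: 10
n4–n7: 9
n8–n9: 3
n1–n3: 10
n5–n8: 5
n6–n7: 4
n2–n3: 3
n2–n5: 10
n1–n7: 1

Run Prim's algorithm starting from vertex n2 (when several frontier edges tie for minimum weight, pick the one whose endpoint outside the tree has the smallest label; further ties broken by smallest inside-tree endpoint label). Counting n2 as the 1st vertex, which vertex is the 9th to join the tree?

n4

Prim's algorithm from n2:
Step 1: cheapest edge leaving the tree is n2–n3 (3); add n3.
Step 2: cheapest edge leaving the tree is n1–n3 (10); add n1.
Step 3: cheapest edge leaving the tree is n1–n7 (1); add n7.
Step 4: cheapest edge leaving the tree is n6–n7 (4); add n6.
Step 5: cheapest edge leaving the tree is n6–n9 (5); add n9.
Step 6: cheapest edge leaving the tree is n8–n9 (3); add n8.
Step 7: cheapest edge leaving the tree is n5–n8 (5); add n5.
Step 8: cheapest edge leaving the tree is n4–n7 (9); add n4.
Vertex order: n2, n3, n1, n7, n6, n9, n8, n5, n4. The 9th vertex is n4.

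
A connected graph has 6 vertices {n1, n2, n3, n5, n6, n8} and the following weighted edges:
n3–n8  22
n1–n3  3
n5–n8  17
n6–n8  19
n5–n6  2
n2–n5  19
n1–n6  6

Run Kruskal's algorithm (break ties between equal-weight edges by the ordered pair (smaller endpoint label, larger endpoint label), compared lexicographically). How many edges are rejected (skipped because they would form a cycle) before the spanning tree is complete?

0

Kruskal: consider edges lightest-first.
n5–n6 (2): add. Components now {n5,n6} {n1} {n8} {n3} {n2}
n1–n3 (3): add. Components now {n5,n6} {n1,n3} {n8} {n2}
n1–n6 (6): add. Components now {n1,n3,n5,n6} {n8} {n2}
n5–n8 (17): add. Components now {n1,n3,n5,n6,n8} {n2}
n2–n5 (19): add. Components now {n1,n2,n3,n5,n6,n8}
Edges rejected before the tree was complete: 0.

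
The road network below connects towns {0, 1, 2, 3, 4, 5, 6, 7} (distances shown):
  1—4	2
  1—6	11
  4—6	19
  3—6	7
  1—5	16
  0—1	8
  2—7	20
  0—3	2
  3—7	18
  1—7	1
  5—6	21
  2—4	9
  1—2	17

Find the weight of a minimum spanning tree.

Kruskal: consider edges lightest-first.
1—7 (1): add — endpoints in different components.
0—3 (2): add — endpoints in different components.
1—4 (2): add — endpoints in different components.
3—6 (7): add — endpoints in different components.
0—1 (8): add — endpoints in different components.
2—4 (9): add — endpoints in different components.
1—6 (11): skip — 1 and 6 already connected.
1—5 (16): add — endpoints in different components.
MST edges: 1—7, 0—3, 1—4, 3—6, 0—1, 2—4, 1—5; total weight 1+2+2+7+8+9+16 = 45.

45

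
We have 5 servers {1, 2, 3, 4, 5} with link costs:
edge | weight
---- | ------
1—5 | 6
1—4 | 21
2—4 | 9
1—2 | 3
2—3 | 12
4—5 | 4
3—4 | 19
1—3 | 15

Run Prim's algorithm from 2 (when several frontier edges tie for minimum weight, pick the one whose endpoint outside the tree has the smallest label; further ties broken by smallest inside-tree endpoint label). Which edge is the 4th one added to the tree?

2-3

Grow the tree from 2 using Prim:
Step 1: cheapest edge leaving the tree is 1—2 (3); add 1.
Step 2: cheapest edge leaving the tree is 1—5 (6); add 5.
Step 3: cheapest edge leaving the tree is 4—5 (4); add 4.
Step 4: cheapest edge leaving the tree is 2—3 (12); add 3.
The 4th edge added is 2—3.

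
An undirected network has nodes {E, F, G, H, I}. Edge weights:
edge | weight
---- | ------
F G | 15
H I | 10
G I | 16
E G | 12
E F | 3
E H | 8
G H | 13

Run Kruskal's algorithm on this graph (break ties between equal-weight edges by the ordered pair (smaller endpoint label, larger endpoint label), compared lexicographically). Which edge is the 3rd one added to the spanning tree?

Sort edges by weight, then run Kruskal:
E F (3): add — endpoints in different components.
E H (8): add — endpoints in different components.
H I (10): add — endpoints in different components.
E G (12): add — endpoints in different components.
The 3rd edge added is H I.

H-I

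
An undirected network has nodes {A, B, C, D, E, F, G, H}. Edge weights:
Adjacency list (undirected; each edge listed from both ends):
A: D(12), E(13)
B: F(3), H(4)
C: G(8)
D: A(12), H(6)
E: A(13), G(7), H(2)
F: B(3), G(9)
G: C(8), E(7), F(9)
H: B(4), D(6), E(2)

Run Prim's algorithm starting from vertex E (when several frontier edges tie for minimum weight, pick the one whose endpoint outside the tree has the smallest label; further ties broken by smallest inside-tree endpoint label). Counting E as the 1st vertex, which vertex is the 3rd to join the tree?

Grow the tree from E using Prim:
Step 1: frontier [E—H 2, E—G 7, A—E 13] → take E—H (2); add H.
Step 2: frontier [E—G 7, A—E 13, B—H 4, D—H 6] → take B—H (4); add B.
Step 3: frontier [B—F 3, E—G 7, A—E 13, D—H 6] → take B—F (3); add F.
Step 4: frontier [E—G 7, A—E 13, F—G 9, D—H 6] → take D—H (6); add D.
Step 5: frontier [A—D 12, E—G 7, A—E 13, F—G 9] → take E—G (7); add G.
Step 6: frontier [A—D 12, A—E 13, C—G 8] → take C—G (8); add C.
Step 7: frontier [A—D 12, A—E 13] → take A—D (12); add A.
Vertex order: E, H, B, F, D, G, C, A. The 3rd vertex is B.

B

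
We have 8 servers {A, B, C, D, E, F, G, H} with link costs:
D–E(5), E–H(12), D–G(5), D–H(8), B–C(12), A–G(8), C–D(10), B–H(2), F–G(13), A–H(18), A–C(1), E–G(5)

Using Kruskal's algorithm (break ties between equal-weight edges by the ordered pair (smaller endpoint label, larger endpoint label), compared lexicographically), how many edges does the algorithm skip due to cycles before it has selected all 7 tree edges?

Kruskal's algorithm — process edges by increasing weight (ties by edge label):
A–C (1): add — endpoints in different components.
B–H (2): add — endpoints in different components.
D–E (5): add — endpoints in different components.
D–G (5): add — endpoints in different components.
E–G (5): skip — E and G already connected.
A–G (8): add — endpoints in different components.
D–H (8): add — endpoints in different components.
C–D (10): skip — C and D already connected.
B–C (12): skip — B and C already connected.
E–H (12): skip — E and H already connected.
F–G (13): add — endpoints in different components.
Edges rejected before the tree was complete: 4.

4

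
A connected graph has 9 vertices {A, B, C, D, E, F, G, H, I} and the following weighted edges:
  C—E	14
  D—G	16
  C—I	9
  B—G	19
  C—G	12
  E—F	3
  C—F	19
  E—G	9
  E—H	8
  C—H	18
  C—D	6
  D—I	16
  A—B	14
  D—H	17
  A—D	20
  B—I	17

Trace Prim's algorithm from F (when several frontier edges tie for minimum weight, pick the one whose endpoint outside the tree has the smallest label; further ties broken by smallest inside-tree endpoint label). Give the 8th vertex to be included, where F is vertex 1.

Prim's algorithm from F:
Step 1: cheapest edge leaving the tree is E—F (3); add E.
Step 2: cheapest edge leaving the tree is E—H (8); add H.
Step 3: cheapest edge leaving the tree is E—G (9); add G.
Step 4: cheapest edge leaving the tree is C—G (12); add C.
Step 5: cheapest edge leaving the tree is C—D (6); add D.
Step 6: cheapest edge leaving the tree is C—I (9); add I.
Step 7: cheapest edge leaving the tree is B—I (17); add B.
Step 8: cheapest edge leaving the tree is A—B (14); add A.
Vertex order: F, E, H, G, C, D, I, B, A. The 8th vertex is B.

B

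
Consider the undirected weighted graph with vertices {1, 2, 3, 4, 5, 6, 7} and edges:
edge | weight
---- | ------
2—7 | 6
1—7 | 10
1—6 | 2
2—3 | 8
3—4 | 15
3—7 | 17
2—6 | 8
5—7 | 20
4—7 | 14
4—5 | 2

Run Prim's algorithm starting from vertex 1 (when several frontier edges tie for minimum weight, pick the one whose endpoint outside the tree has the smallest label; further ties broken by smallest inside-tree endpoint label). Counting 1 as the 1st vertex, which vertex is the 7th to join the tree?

Prim's algorithm from 1:
Step 1: frontier [1—6 2, 1—7 10] → take 1—6 (2); add 6.
Step 2: frontier [1—7 10, 2—6 8] → take 2—6 (8); add 2.
Step 3: frontier [1—7 10, 2—7 6, 2—3 8] → take 2—7 (6); add 7.
Step 4: frontier [2—3 8, 4—7 14, 3—7 17, 5—7 20] → take 2—3 (8); add 3.
Step 5: frontier [3—4 15, 4—7 14, 5—7 20] → take 4—7 (14); add 4.
Step 6: frontier [4—5 2, 5—7 20] → take 4—5 (2); add 5.
Vertex order: 1, 6, 2, 7, 3, 4, 5. The 7th vertex is 5.

5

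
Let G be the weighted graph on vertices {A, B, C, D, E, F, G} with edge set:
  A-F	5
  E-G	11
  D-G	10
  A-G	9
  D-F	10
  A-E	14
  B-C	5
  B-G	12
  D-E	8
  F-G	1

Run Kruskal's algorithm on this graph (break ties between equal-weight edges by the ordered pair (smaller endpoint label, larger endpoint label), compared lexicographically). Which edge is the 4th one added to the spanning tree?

Kruskal's algorithm — process edges by increasing weight (ties by edge label):
F-G (1): add. Components now {A} {B} {C} {D} {E} {F,G}
A-F (5): add. Components now {A,F,G} {B} {C} {D} {E}
B-C (5): add. Components now {A,F,G} {B,C} {D} {E}
D-E (8): add. Components now {A,F,G} {B,C} {D,E}
A-G (9): skip — A and G already connected.
D-F (10): add. Components now {A,D,E,F,G} {B,C}
D-G (10): skip — D and G already connected.
E-G (11): skip — E and G already connected.
B-G (12): add. Components now {A,B,C,D,E,F,G}
The 4th edge added is D-E.

D-E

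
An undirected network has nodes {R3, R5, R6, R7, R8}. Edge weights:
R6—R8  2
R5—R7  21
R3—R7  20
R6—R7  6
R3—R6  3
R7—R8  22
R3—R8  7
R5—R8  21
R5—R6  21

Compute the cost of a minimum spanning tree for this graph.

Prim, starting at R7.
Step 1: cheapest edge leaving the tree is R6—R7 (6); add R6.
Step 2: cheapest edge leaving the tree is R6—R8 (2); add R8.
Step 3: cheapest edge leaving the tree is R3—R6 (3); add R3.
Step 4: cheapest edge leaving the tree is R5—R6 (21); add R5.
MST edges: R6—R7, R6—R8, R3—R6, R5—R6; total weight 6+2+3+21 = 32.

32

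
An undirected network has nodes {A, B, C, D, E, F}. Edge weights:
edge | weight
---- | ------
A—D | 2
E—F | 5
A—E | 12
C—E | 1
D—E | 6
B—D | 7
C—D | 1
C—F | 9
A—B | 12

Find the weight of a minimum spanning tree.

16

Kruskal's algorithm — process edges by increasing weight (ties by edge label):
C—D (1): add. Components now {A} {B} {C,D} {E} {F}
C—E (1): add. Components now {A} {B} {C,D,E} {F}
A—D (2): add. Components now {A,C,D,E} {B} {F}
E—F (5): add. Components now {A,C,D,E,F} {B}
D—E (6): skip — D and E already connected.
B—D (7): add. Components now {A,B,C,D,E,F}
MST edges: C—D, C—E, A—D, E—F, B—D; total weight 1+1+2+5+7 = 16.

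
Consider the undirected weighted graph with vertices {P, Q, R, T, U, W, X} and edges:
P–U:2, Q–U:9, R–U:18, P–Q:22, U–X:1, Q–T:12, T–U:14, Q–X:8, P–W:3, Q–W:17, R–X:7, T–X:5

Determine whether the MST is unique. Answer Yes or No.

Yes

Kruskal's algorithm — process edges by increasing weight (ties by edge label):
U–X (1): add. Components now {T} {P} {Q} {U,X} {W} {R}
P–U (2): add. Components now {T} {P,U,X} {Q} {W} {R}
P–W (3): add. Components now {T} {P,U,W,X} {Q} {R}
T–X (5): add. Components now {P,T,U,W,X} {Q} {R}
R–X (7): add. Components now {P,R,T,U,W,X} {Q}
Q–X (8): add. Components now {P,Q,R,T,U,W,X}
Every non-tree edge has weight strictly greater than the heaviest edge on the tree path between its endpoints, so the MST is unique.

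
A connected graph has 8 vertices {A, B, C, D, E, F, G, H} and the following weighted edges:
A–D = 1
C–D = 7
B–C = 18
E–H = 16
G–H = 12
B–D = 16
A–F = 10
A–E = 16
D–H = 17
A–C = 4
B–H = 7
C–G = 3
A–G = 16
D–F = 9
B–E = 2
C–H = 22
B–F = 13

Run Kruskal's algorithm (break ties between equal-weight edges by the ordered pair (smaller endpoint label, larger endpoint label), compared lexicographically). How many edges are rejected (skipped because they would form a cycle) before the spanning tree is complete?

Kruskal's algorithm — process edges by increasing weight (ties by edge label):
A–D (1): add — endpoints in different components.
B–E (2): add — endpoints in different components.
C–G (3): add — endpoints in different components.
A–C (4): add — endpoints in different components.
B–H (7): add — endpoints in different components.
C–D (7): skip — C and D already connected.
D–F (9): add — endpoints in different components.
A–F (10): skip — A and F already connected.
G–H (12): add — endpoints in different components.
Edges rejected before the tree was complete: 2.

2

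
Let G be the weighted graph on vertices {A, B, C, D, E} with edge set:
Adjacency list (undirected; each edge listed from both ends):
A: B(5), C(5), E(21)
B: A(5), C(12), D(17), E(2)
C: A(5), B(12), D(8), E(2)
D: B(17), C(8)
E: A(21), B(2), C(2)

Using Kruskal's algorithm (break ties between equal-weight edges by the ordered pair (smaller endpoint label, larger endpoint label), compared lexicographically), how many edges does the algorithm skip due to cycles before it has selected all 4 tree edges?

Kruskal's algorithm — process edges by increasing weight (ties by edge label):
B-E (2): add — endpoints in different components.
C-E (2): add — endpoints in different components.
A-B (5): add — endpoints in different components.
A-C (5): skip — A and C already connected.
C-D (8): add — endpoints in different components.
Edges rejected before the tree was complete: 1.

1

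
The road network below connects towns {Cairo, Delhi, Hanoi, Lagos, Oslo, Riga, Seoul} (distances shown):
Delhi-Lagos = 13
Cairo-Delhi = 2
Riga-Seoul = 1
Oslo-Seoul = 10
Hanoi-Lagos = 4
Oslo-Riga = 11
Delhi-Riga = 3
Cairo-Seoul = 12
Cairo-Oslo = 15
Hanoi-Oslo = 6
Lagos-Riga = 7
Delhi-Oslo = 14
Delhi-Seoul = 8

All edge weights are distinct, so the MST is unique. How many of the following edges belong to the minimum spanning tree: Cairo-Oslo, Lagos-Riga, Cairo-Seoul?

1

Kruskal's algorithm — process edges by increasing weight (ties by edge label):
Riga-Seoul (1): add. Components now {Lagos} {Delhi} {Cairo} {Riga,Seoul} {Hanoi} {Oslo}
Cairo-Delhi (2): add. Components now {Lagos} {Cairo,Delhi} {Riga,Seoul} {Hanoi} {Oslo}
Delhi-Riga (3): add. Components now {Lagos} {Cairo,Delhi,Riga,Seoul} {Hanoi} {Oslo}
Hanoi-Lagos (4): add. Components now {Hanoi,Lagos} {Cairo,Delhi,Riga,Seoul} {Oslo}
Hanoi-Oslo (6): add. Components now {Hanoi,Lagos,Oslo} {Cairo,Delhi,Riga,Seoul}
Lagos-Riga (7): add. Components now {Cairo,Delhi,Hanoi,Lagos,Oslo,Riga,Seoul}
MST edge set: {Riga-Seoul, Cairo-Delhi, Delhi-Riga, Hanoi-Lagos, Hanoi-Oslo, Lagos-Riga}.
Of the listed edges, {Lagos-Riga} are in the MST → 1.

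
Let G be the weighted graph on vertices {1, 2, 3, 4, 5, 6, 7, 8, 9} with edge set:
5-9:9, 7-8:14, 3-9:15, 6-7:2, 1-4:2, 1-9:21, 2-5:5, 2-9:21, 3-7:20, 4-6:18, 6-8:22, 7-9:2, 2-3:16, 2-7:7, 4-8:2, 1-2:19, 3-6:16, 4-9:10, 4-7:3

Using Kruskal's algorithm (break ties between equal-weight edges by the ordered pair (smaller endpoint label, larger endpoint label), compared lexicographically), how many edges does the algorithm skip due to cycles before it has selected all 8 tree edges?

Sort edges by weight, then run Kruskal:
1-4 (2): add — endpoints in different components.
4-8 (2): add — endpoints in different components.
6-7 (2): add — endpoints in different components.
7-9 (2): add — endpoints in different components.
4-7 (3): add — endpoints in different components.
2-5 (5): add — endpoints in different components.
2-7 (7): add — endpoints in different components.
5-9 (9): skip — 5 and 9 already connected.
4-9 (10): skip — 4 and 9 already connected.
7-8 (14): skip — 7 and 8 already connected.
3-9 (15): add — endpoints in different components.
Edges rejected before the tree was complete: 3.

3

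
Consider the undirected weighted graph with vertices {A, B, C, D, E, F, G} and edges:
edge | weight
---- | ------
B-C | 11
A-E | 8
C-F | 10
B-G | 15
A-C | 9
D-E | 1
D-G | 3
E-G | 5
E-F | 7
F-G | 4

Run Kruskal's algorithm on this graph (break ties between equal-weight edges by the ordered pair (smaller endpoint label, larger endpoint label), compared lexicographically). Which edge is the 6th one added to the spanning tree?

Kruskal's algorithm — process edges by increasing weight (ties by edge label):
D-E (1): add — endpoints in different components.
D-G (3): add — endpoints in different components.
F-G (4): add — endpoints in different components.
E-G (5): skip — E and G already connected.
E-F (7): skip — E and F already connected.
A-E (8): add — endpoints in different components.
A-C (9): add — endpoints in different components.
C-F (10): skip — C and F already connected.
B-C (11): add — endpoints in different components.
The 6th edge added is B-C.

B-C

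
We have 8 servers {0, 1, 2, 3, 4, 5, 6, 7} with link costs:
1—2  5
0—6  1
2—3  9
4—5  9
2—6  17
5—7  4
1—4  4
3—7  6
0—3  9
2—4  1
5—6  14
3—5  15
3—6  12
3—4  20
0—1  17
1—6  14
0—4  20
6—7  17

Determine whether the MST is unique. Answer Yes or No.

Sort edges by weight, then run Kruskal:
0—6 (1): add — endpoints in different components.
2—4 (1): add — endpoints in different components.
1—4 (4): add — endpoints in different components.
5—7 (4): add — endpoints in different components.
1—2 (5): skip — 1 and 2 already connected.
3—7 (6): add — endpoints in different components.
0—3 (9): add — endpoints in different components.
2—3 (9): add — endpoints in different components.
Non-tree edge 4—5 has weight 9, equal to the heaviest edge on its tree cycle — swapping gives another MST of the same weight. Not unique.

No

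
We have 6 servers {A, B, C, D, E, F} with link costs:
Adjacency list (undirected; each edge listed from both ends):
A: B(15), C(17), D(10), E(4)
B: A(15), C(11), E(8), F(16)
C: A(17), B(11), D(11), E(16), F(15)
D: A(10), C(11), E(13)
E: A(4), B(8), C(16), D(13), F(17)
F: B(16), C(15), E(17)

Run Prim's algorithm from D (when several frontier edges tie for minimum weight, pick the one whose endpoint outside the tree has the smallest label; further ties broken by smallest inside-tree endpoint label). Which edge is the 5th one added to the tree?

Prim's algorithm from D:
Step 1: cheapest edge leaving the tree is A–D (10); add A.
Step 2: cheapest edge leaving the tree is A–E (4); add E.
Step 3: cheapest edge leaving the tree is B–E (8); add B.
Step 4: cheapest edge leaving the tree is B–C (11); add C.
Step 5: cheapest edge leaving the tree is C–F (15); add F.
The 5th edge added is C–F.

C-F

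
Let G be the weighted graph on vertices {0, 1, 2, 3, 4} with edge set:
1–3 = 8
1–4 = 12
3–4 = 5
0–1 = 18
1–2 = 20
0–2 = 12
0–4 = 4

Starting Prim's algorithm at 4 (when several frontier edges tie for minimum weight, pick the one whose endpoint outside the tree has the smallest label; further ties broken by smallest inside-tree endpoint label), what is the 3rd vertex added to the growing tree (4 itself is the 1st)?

3

Prim's algorithm from 4:
Step 1: cheapest edge leaving the tree is 0–4 (4); add 0.
Step 2: cheapest edge leaving the tree is 3–4 (5); add 3.
Step 3: cheapest edge leaving the tree is 1–3 (8); add 1.
Step 4: cheapest edge leaving the tree is 0–2 (12); add 2.
Vertex order: 4, 0, 3, 1, 2. The 3rd vertex is 3.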